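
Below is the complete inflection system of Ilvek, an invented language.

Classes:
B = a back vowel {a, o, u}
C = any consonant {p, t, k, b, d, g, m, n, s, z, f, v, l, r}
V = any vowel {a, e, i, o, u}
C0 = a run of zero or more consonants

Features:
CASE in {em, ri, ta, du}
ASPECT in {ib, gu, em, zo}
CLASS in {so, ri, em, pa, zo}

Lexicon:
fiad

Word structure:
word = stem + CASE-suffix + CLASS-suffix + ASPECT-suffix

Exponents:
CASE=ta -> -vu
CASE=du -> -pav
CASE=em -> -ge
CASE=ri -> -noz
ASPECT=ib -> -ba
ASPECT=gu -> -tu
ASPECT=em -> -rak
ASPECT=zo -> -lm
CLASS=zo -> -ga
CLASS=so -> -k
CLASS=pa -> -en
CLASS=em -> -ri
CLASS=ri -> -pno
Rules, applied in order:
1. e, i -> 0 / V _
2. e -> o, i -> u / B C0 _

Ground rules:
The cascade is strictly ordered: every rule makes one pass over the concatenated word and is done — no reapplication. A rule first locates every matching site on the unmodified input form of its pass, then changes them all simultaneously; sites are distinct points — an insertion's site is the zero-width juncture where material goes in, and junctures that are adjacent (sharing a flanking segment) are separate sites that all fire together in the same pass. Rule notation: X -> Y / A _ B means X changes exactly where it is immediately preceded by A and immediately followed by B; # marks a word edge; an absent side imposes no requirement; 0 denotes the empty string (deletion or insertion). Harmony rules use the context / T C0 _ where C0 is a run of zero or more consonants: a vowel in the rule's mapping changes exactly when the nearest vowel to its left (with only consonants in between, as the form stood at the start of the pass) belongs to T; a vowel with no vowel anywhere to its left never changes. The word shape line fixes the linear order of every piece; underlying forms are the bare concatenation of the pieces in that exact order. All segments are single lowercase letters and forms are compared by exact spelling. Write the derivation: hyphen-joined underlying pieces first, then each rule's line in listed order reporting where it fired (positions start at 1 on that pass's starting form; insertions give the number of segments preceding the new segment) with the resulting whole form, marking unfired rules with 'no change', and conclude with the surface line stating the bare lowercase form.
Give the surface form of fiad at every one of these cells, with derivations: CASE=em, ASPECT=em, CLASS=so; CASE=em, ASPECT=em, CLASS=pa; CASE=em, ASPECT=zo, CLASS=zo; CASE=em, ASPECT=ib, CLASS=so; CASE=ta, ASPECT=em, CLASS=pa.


cell CASE=em, ASPECT=em, CLASS=so:
underlying: fiad-ge-k-rak
1. e, i -> 0 / V _: no change
2. e -> o, i -> u / B C0 _: fires at position(s) 6: fiadgokrak
surface: fiadgokrak

cell CASE=em, ASPECT=em, CLASS=pa:
underlying: fiad-ge-en-rak
1. e, i -> 0 / V _: fires at position(s) 7: fiadgenrak
2. e -> o, i -> u / B C0 _: fires at position(s) 6: fiadgonrak
surface: fiadgonrak

cell CASE=em, ASPECT=zo, CLASS=zo:
underlying: fiad-ge-ga-lm
1. e, i -> 0 / V _: no change
2. e -> o, i -> u / B C0 _: fires at position(s) 6: fiadgogalm
surface: fiadgogalm

cell CASE=em, ASPECT=ib, CLASS=so:
underlying: fiad-ge-k-ba
1. e, i -> 0 / V _: no change
2. e -> o, i -> u / B C0 _: fires at position(s) 6: fiadgokba
surface: fiadgokba

cell CASE=ta, ASPECT=em, CLASS=pa:
underlying: fiad-vu-en-rak
1. e, i -> 0 / V _: fires at position(s) 7: fiadvunrak
2. e -> o, i -> u / B C0 _: no change
surface: fiadvunrak


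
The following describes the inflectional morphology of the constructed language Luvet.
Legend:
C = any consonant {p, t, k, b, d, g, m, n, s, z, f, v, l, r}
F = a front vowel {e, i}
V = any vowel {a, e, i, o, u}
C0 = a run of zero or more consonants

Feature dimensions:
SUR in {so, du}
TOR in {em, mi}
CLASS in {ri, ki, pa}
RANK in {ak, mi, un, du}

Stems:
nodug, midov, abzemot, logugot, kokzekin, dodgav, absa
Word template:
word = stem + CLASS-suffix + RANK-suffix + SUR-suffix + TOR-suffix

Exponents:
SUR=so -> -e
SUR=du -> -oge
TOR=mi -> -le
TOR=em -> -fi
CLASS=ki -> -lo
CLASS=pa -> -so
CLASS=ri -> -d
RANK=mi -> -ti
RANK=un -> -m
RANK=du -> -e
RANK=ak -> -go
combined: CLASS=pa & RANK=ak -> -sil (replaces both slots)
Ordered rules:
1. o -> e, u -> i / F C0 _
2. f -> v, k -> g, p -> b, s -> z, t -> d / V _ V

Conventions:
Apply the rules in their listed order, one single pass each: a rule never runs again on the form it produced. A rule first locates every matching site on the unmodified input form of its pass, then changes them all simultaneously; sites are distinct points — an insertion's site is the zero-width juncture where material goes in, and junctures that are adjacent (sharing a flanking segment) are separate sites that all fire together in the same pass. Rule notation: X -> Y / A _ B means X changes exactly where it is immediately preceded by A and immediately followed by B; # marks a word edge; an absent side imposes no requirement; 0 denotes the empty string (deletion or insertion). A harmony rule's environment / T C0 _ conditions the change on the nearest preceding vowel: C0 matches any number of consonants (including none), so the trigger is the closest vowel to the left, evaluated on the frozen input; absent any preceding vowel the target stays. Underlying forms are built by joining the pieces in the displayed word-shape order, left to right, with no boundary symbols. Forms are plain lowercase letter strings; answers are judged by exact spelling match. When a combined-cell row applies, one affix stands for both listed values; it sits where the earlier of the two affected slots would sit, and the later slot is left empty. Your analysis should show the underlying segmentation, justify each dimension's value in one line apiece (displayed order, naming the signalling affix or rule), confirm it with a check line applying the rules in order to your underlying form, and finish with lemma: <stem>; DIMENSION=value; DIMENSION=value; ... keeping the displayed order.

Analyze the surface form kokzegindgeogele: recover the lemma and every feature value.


underlying: kokzekin-d-go-oge-le
SUR=du - signalled by the affix -oge
TOR=mi - signalled by the affix -le
CLASS=ri - signalled by the affix -d
RANK=ak - signalled by the affix -go
check: kokzekindgoogele -> kokzekindgeogele -> kokzegindgeogele
lemma: kokzekin; SUR=du; TOR=mi; CLASS=ri; RANK=ak


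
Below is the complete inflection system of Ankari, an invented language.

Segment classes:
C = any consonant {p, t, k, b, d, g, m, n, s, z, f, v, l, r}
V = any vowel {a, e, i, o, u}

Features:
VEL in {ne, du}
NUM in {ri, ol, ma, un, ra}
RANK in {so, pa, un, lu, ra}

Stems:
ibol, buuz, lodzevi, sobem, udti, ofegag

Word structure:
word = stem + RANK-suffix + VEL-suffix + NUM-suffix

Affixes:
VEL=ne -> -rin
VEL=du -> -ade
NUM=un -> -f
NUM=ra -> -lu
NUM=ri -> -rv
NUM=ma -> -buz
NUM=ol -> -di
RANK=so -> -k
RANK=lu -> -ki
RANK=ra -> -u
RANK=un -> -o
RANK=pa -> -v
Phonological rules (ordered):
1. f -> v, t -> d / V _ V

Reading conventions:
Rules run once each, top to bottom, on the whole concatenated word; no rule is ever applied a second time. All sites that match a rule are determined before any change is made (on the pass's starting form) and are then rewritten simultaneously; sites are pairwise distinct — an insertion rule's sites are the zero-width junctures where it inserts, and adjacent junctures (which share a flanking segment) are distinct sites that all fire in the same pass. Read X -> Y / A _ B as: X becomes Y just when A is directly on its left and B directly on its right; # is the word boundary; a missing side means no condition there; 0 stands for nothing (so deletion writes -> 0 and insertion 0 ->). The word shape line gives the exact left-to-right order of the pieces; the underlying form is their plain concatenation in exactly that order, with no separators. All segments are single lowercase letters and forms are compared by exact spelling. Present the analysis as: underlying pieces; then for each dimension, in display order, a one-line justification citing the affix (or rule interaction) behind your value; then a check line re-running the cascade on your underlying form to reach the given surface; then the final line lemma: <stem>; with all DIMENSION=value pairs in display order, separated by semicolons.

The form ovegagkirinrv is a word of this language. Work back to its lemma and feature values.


underlying: ofegag-ki-rin-rv
VEL=ne - signalled by the affix -rin
NUM=ri - signalled by the affix -rv
RANK=lu - signalled by the affix -ki
check: ofegagkirinrv -> ovegagkirinrv
lemma: ofegag; VEL=ne; NUM=ri; RANK=lu


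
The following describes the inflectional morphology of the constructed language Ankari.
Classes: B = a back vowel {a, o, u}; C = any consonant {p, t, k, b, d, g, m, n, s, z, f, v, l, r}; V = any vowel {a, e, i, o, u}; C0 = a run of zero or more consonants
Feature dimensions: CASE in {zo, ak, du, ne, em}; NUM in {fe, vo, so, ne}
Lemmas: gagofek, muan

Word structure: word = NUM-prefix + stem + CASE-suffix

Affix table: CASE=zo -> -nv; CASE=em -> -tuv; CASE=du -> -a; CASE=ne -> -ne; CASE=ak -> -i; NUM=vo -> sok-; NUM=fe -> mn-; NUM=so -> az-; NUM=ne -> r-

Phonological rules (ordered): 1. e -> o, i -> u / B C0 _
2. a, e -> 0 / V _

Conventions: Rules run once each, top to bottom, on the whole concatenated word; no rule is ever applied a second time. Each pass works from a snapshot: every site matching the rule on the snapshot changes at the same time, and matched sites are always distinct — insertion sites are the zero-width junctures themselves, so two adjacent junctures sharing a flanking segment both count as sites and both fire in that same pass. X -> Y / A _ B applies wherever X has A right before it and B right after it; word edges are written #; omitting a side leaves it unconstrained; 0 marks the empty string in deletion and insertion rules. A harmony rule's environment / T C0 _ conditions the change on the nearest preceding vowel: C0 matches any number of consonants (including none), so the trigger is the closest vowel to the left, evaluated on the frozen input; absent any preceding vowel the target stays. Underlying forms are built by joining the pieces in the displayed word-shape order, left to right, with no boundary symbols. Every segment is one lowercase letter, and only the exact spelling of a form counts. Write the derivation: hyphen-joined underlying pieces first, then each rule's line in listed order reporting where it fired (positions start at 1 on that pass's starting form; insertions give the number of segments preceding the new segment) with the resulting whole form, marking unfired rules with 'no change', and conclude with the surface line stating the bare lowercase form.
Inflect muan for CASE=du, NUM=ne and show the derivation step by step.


underlying: r-muan-a
1. e -> o, i -> u / B C0 _: no change
2. a, e -> 0 / V _: fires at position(s) 4: rmuna
surface: rmuna


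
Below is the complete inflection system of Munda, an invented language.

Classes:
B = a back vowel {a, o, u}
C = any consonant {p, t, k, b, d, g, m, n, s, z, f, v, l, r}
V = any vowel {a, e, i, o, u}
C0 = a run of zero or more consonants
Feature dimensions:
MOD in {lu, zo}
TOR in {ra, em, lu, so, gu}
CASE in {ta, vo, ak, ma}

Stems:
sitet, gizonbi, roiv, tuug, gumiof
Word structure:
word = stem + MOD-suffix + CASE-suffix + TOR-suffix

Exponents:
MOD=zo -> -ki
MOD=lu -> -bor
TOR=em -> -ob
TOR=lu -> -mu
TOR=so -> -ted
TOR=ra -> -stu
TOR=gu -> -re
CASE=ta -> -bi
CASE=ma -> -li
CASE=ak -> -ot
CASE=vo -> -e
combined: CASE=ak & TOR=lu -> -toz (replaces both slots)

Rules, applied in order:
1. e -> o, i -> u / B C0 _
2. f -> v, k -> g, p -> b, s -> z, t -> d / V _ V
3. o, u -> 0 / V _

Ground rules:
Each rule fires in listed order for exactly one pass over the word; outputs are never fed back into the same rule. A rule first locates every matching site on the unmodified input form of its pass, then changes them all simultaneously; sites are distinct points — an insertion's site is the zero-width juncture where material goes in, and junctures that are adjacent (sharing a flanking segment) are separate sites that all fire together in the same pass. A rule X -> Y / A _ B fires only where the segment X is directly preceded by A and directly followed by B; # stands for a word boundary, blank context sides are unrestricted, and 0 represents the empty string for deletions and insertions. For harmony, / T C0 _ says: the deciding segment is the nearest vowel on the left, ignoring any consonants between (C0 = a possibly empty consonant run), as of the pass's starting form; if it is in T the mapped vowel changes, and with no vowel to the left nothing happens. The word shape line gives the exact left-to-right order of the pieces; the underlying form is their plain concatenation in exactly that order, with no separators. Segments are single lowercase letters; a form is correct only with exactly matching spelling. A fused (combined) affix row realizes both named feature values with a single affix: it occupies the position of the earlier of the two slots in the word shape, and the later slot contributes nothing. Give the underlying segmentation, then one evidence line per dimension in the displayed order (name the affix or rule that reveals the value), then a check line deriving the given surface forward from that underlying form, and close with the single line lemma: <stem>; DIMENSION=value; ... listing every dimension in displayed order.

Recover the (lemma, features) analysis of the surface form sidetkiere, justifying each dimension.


underlying: sitet-ki-e-re
MOD=zo - signalled by the affix -ki
TOR=gu - signalled by the affix -re
CASE=vo - signalled by the affix -e
check: sitetkiere -> sitetkiere -> sidetkiere -> sidetkiere
lemma: sitet; MOD=zo; TOR=gu; CASE=vo


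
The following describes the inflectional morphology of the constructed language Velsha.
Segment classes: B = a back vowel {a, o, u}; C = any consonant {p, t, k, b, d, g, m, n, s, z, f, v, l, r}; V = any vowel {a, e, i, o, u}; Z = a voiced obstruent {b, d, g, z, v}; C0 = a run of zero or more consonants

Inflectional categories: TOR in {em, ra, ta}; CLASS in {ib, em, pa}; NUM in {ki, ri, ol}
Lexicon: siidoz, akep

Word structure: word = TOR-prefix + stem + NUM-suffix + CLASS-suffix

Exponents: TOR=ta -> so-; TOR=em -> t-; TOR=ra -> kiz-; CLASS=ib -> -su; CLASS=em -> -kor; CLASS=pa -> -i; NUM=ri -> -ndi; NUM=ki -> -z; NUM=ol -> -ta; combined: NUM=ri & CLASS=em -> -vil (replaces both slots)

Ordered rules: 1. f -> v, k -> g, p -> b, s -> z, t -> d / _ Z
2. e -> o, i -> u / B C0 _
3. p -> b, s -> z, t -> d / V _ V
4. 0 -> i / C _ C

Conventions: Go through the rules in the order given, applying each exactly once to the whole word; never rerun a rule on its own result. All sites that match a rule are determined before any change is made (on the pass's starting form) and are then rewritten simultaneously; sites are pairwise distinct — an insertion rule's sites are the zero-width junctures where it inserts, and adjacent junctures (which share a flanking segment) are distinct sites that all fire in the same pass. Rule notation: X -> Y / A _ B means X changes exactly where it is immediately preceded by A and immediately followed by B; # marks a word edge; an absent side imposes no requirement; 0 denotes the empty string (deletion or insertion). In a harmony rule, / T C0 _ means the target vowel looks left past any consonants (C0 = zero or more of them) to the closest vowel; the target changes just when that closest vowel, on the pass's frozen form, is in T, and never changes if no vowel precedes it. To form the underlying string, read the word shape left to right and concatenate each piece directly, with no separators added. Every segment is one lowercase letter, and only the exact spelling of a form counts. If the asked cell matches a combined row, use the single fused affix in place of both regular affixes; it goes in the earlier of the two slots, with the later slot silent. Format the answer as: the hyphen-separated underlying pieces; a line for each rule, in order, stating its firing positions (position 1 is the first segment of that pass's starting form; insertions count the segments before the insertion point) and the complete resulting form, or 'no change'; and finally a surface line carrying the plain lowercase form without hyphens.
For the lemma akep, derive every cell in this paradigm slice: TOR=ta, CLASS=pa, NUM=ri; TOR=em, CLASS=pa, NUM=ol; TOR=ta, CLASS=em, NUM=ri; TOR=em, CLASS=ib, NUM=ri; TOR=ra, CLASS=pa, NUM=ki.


cell TOR=ta, CLASS=pa, NUM=ri:
underlying: so-akep-ndi-i
1. f -> v, k -> g, p -> b, s -> z, t -> d / _ Z: no change
2. e -> o, i -> u / B C0 _: fires at position(s) 5: soakopndii
3. p -> b, s -> z, t -> d / V _ V: no change
4. 0 -> i / C _ C: inserts after position(s) 6, 7: soakopinidii
surface: soakopinidii

cell TOR=em, CLASS=pa, NUM=ol:
underlying: t-akep-ta-i
1. f -> v, k -> g, p -> b, s -> z, t -> d / _ Z: no change
2. e -> o, i -> u / B C0 _: fires at position(s) 4, 8: takoptau
3. p -> b, s -> z, t -> d / V _ V: no change
4. 0 -> i / C _ C: inserts after position(s) 5: takopitau
surface: takopitau

cell TOR=ta, CLASS=em, NUM=ri:
underlying: so-akep-vil
1. f -> v, k -> g, p -> b, s -> z, t -> d / _ Z: fires at position(s) 6: soakebvil
2. e -> o, i -> u / B C0 _: fires at position(s) 5: soakobvil
3. p -> b, s -> z, t -> d / V _ V: no change
4. 0 -> i / C _ C: inserts after position(s) 6: soakobivil
surface: soakobivil

cell TOR=em, CLASS=ib, NUM=ri:
underlying: t-akep-ndi-su
1. f -> v, k -> g, p -> b, s -> z, t -> d / _ Z: no change
2. e -> o, i -> u / B C0 _: fires at position(s) 4: takopndisu
3. p -> b, s -> z, t -> d / V _ V: fires at position(s) 9: takopndizu
4. 0 -> i / C _ C: inserts after position(s) 5, 6: takopinidizu
surface: takopinidizu

cell TOR=ra, CLASS=pa, NUM=ki:
underlying: kiz-akep-z-i
1. f -> v, k -> g, p -> b, s -> z, t -> d / _ Z: fires at position(s) 7: kizakebzi
2. e -> o, i -> u / B C0 _: fires at position(s) 6: kizakobzi
3. p -> b, s -> z, t -> d / V _ V: no change
4. 0 -> i / C _ C: inserts after position(s) 7: kizakobizi
surface: kizakobizi


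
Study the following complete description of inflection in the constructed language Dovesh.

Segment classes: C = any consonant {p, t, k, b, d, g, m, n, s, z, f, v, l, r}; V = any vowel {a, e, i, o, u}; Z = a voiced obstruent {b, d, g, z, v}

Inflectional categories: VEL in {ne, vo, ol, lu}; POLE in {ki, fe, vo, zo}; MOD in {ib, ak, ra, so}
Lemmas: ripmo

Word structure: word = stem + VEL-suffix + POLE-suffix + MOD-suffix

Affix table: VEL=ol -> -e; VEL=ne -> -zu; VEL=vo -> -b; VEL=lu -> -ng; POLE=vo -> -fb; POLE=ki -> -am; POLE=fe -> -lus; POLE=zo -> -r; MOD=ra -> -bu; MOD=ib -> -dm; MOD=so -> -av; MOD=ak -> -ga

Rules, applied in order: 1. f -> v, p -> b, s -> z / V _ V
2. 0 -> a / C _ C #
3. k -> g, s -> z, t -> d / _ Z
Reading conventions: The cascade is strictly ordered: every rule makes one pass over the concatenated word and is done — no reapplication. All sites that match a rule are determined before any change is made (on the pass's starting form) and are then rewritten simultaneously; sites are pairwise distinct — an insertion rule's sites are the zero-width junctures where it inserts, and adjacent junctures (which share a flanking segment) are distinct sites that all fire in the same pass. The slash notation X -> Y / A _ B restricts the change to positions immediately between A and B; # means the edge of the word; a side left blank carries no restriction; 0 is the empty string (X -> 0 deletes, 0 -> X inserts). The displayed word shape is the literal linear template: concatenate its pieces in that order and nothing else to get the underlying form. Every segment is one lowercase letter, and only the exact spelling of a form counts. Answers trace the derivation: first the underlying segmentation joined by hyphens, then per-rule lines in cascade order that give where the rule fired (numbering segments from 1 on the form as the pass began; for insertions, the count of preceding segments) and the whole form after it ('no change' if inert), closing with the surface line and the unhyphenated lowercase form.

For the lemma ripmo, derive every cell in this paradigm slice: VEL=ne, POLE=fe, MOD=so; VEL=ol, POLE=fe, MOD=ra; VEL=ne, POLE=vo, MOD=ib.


cell VEL=ne, POLE=fe, MOD=so:
underlying: ripmo-zu-lus-av
1. f -> v, p -> b, s -> z / V _ V: fires at position(s) 10: ripmozuluzav
2. 0 -> a / C _ C #: no change
3. k -> g, s -> z, t -> d / _ Z: no change
surface: ripmozuluzav

cell VEL=ol, POLE=fe, MOD=ra:
underlying: ripmo-e-lus-bu
1. f -> v, p -> b, s -> z / V _ V: no change
2. 0 -> a / C _ C #: no change
3. k -> g, s -> z, t -> d / _ Z: fires at position(s) 9: ripmoeluzbu
surface: ripmoeluzbu

cell VEL=ne, POLE=vo, MOD=ib:
underlying: ripmo-zu-fb-dm
1. f -> v, p -> b, s -> z / V _ V: no change
2. 0 -> a / C _ C #: inserts after position(s) 10: ripmozufbdam
3. k -> g, s -> z, t -> d / _ Z: no change
surface: ripmozufbdam


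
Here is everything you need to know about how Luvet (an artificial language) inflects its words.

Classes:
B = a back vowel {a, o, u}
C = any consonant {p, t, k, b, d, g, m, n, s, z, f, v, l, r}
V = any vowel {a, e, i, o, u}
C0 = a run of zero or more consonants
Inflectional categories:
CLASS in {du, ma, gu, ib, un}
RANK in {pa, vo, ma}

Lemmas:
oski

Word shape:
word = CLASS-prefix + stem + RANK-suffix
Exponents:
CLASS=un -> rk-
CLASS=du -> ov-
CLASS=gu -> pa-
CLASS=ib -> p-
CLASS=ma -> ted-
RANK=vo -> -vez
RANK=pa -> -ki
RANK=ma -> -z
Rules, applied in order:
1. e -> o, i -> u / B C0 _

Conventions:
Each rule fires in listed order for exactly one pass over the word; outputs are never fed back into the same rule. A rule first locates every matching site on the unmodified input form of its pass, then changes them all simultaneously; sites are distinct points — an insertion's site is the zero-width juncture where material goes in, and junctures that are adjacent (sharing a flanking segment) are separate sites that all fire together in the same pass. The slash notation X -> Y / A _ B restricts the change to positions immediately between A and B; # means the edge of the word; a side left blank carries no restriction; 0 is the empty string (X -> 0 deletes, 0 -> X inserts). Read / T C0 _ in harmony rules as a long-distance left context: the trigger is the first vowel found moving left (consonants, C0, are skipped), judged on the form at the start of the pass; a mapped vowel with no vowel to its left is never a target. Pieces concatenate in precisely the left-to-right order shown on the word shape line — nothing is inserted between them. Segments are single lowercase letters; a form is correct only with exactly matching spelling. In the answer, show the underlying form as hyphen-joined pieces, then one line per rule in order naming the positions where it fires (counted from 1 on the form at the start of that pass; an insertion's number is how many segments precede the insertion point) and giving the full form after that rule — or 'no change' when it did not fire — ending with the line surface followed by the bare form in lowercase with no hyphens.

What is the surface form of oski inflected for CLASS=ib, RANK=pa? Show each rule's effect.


underlying: p-oski-ki
1. e -> o, i -> u / B C0 _: fires at position(s) 5: poskuki
surface: poskuki


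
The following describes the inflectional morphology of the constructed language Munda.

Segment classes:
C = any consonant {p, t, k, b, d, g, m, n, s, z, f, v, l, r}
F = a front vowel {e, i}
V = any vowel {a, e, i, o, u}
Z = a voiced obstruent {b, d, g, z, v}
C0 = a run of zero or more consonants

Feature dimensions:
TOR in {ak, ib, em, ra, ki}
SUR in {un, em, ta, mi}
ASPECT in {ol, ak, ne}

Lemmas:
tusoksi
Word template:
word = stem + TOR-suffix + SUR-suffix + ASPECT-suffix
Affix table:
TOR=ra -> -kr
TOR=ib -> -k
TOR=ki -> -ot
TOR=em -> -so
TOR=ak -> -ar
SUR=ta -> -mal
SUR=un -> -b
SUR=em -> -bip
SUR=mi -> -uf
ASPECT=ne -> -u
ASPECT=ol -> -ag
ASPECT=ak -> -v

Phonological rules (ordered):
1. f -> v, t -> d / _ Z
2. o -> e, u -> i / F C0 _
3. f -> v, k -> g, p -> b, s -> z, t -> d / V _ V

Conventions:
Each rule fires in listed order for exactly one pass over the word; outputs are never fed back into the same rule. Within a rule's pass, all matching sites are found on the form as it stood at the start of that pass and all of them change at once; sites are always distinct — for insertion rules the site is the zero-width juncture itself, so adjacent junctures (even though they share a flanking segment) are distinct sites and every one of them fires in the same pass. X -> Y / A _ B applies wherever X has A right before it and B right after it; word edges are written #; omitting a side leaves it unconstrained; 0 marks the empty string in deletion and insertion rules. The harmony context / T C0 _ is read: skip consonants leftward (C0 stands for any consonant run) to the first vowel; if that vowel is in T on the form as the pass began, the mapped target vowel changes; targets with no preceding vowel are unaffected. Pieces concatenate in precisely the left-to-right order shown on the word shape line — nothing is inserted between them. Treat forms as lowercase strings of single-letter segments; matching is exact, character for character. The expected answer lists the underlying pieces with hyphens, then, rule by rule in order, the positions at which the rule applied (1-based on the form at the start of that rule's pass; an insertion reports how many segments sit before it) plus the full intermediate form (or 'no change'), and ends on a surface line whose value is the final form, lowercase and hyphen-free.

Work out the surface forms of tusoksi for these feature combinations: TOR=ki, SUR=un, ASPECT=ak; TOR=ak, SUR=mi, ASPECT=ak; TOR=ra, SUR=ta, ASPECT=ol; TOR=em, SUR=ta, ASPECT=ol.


cell TOR=ki, SUR=un, ASPECT=ak:
underlying: tusoksi-ot-b-v
1. f -> v, t -> d / _ Z: fires at position(s) 9: tusoksiodbv
2. o -> e, u -> i / F C0 _: fires at position(s) 8: tusoksiedbv
3. f -> v, k -> g, p -> b, s -> z, t -> d / V _ V: fires at position(s) 3: tuzoksiedbv
surface: tuzoksiedbv

cell TOR=ak, SUR=mi, ASPECT=ak:
underlying: tusoksi-ar-uf-v
1. f -> v, t -> d / _ Z: fires at position(s) 11: tusoksiaruvv
2. o -> e, u -> i / F C0 _: no change
3. f -> v, k -> g, p -> b, s -> z, t -> d / V _ V: fires at position(s) 3: tuzoksiaruvv
surface: tuzoksiaruvv

cell TOR=ra, SUR=ta, ASPECT=ol:
underlying: tusoksi-kr-mal-ag
1. f -> v, t -> d / _ Z: no change
2. o -> e, u -> i / F C0 _: no change
3. f -> v, k -> g, p -> b, s -> z, t -> d / V _ V: fires at position(s) 3: tuzoksikrmalag
surface: tuzoksikrmalag

cell TOR=em, SUR=ta, ASPECT=ol:
underlying: tusoksi-so-mal-ag
1. f -> v, t -> d / _ Z: no change
2. o -> e, u -> i / F C0 _: fires at position(s) 9: tusoksisemalag
3. f -> v, k -> g, p -> b, s -> z, t -> d / V _ V: fires at position(s) 3, 8: tuzoksizemalag
surface: tuzoksizemalag


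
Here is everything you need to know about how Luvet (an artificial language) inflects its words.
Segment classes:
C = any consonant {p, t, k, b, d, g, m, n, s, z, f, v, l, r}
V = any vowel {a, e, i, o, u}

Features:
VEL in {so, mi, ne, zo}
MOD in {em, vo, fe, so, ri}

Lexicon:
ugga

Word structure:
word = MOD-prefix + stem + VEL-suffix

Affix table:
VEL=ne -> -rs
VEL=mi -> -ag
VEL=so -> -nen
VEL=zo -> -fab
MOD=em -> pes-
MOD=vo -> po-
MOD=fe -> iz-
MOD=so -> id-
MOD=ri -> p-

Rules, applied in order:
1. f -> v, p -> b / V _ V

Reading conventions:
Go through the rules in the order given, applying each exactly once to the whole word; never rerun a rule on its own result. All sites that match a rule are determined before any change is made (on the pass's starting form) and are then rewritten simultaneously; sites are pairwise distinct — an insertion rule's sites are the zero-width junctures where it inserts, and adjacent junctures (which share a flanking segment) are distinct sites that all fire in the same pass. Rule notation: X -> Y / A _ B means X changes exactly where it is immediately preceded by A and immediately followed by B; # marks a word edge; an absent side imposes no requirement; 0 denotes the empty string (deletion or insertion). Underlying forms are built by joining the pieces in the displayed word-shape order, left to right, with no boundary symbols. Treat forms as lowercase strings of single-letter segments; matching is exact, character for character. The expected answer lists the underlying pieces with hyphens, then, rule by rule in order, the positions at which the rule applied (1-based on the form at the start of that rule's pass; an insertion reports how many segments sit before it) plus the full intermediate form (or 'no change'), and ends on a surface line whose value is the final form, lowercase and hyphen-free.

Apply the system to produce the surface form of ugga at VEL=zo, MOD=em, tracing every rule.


underlying: pes-ugga-fab
1. f -> v, p -> b / V _ V: fires at position(s) 8: pesuggavab
surface: pesuggavab


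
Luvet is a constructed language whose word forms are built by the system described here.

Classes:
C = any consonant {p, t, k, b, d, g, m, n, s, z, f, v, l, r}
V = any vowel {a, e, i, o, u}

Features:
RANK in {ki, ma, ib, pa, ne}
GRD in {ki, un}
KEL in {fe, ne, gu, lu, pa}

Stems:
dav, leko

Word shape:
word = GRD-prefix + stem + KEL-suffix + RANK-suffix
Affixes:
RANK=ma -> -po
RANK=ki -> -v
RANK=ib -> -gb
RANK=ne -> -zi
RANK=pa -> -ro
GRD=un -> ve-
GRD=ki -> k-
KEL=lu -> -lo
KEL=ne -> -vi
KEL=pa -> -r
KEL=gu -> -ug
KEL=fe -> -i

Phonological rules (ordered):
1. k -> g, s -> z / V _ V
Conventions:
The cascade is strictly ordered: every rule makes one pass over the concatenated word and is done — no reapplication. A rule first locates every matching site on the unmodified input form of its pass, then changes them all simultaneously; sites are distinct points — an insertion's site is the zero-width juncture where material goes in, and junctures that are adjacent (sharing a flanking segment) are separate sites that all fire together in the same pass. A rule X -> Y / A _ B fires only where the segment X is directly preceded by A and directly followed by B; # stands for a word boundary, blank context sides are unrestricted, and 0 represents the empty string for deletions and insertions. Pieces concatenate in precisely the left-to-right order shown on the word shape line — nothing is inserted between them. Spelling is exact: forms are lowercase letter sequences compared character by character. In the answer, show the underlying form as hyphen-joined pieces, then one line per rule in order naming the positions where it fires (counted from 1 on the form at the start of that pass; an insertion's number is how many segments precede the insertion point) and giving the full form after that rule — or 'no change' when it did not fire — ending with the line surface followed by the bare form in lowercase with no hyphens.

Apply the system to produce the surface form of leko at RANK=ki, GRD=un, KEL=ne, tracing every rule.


underlying: ve-leko-vi-v
1. k -> g, s -> z / V _ V: fires at position(s) 5: velegoviv
surface: velegoviv


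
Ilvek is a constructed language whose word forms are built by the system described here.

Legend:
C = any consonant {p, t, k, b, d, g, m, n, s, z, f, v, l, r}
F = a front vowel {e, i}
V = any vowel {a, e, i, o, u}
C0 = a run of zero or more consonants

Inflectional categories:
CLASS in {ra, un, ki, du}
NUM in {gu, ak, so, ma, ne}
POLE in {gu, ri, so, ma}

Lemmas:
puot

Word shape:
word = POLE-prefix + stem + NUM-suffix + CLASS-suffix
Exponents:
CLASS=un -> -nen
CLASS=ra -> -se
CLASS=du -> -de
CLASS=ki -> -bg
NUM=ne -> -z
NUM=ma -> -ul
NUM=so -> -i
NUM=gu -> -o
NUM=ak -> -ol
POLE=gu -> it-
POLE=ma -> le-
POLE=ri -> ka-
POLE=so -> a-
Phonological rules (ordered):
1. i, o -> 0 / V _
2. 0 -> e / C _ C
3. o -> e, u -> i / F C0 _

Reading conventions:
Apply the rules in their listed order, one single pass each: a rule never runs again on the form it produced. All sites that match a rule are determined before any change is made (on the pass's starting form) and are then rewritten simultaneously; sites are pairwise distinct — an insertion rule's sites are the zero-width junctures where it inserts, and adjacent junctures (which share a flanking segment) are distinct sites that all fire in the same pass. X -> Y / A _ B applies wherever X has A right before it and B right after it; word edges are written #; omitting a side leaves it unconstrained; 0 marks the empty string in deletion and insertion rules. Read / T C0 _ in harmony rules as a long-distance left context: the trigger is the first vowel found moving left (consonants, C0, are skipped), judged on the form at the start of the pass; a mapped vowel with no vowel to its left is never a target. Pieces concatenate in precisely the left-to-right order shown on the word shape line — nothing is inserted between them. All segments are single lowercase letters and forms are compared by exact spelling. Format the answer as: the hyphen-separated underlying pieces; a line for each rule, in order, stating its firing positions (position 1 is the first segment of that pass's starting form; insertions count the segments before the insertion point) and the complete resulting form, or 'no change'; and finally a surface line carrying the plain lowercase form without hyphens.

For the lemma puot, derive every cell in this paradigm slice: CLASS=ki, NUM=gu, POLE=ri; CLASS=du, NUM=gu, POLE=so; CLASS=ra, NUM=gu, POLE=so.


cell CLASS=ki, NUM=gu, POLE=ri:
underlying: ka-puot-o-bg
1. i, o -> 0 / V _: fires at position(s) 5: kaputobg
2. 0 -> e / C _ C: inserts after position(s) 7: kaputobeg
3. o -> e, u -> i / F C0 _: no change
surface: kaputobeg

cell CLASS=du, NUM=gu, POLE=so:
underlying: a-puot-o-de
1. i, o -> 0 / V _: fires at position(s) 4: aputode
2. 0 -> e / C _ C: no change
3. o -> e, u -> i / F C0 _: no change
surface: aputode

cell CLASS=ra, NUM=gu, POLE=so:
underlying: a-puot-o-se
1. i, o -> 0 / V _: fires at position(s) 4: aputose
2. 0 -> e / C _ C: no change
3. o -> e, u -> i / F C0 _: no change
surface: aputose


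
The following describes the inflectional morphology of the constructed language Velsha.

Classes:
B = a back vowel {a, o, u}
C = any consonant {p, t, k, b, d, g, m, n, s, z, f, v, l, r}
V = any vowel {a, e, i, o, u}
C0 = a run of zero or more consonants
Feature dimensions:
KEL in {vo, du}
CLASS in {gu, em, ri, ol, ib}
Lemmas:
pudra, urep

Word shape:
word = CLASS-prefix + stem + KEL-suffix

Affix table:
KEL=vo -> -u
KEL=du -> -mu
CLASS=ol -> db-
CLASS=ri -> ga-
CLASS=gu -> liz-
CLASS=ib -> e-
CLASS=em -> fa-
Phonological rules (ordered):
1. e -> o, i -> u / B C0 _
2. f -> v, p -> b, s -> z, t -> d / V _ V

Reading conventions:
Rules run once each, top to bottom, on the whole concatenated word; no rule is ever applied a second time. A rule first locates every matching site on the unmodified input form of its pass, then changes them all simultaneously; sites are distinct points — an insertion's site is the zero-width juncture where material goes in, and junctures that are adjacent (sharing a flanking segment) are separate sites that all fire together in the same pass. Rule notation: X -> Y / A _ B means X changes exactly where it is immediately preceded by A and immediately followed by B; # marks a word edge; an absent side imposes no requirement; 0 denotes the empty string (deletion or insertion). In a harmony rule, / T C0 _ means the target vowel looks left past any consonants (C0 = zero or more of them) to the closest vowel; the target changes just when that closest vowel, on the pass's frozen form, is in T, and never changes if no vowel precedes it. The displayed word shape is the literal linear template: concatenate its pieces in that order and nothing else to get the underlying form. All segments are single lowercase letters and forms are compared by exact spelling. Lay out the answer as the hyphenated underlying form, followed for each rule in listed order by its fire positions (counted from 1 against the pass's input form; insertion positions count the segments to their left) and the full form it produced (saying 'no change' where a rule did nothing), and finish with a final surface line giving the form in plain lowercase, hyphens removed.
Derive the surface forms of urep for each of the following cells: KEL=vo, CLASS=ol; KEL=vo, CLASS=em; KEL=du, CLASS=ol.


cell KEL=vo, CLASS=ol:
underlying: db-urep-u
1. e -> o, i -> u / B C0 _: fires at position(s) 5: dburopu
2. f -> v, p -> b, s -> z, t -> d / V _ V: fires at position(s) 6: dburobu
surface: dburobu

cell KEL=vo, CLASS=em:
underlying: fa-urep-u
1. e -> o, i -> u / B C0 _: fires at position(s) 5: fauropu
2. f -> v, p -> b, s -> z, t -> d / V _ V: fires at position(s) 6: faurobu
surface: faurobu

cell KEL=du, CLASS=ol:
underlying: db-urep-mu
1. e -> o, i -> u / B C0 _: fires at position(s) 5: dburopmu
2. f -> v, p -> b, s -> z, t -> d / V _ V: no change
surface: dburopmu


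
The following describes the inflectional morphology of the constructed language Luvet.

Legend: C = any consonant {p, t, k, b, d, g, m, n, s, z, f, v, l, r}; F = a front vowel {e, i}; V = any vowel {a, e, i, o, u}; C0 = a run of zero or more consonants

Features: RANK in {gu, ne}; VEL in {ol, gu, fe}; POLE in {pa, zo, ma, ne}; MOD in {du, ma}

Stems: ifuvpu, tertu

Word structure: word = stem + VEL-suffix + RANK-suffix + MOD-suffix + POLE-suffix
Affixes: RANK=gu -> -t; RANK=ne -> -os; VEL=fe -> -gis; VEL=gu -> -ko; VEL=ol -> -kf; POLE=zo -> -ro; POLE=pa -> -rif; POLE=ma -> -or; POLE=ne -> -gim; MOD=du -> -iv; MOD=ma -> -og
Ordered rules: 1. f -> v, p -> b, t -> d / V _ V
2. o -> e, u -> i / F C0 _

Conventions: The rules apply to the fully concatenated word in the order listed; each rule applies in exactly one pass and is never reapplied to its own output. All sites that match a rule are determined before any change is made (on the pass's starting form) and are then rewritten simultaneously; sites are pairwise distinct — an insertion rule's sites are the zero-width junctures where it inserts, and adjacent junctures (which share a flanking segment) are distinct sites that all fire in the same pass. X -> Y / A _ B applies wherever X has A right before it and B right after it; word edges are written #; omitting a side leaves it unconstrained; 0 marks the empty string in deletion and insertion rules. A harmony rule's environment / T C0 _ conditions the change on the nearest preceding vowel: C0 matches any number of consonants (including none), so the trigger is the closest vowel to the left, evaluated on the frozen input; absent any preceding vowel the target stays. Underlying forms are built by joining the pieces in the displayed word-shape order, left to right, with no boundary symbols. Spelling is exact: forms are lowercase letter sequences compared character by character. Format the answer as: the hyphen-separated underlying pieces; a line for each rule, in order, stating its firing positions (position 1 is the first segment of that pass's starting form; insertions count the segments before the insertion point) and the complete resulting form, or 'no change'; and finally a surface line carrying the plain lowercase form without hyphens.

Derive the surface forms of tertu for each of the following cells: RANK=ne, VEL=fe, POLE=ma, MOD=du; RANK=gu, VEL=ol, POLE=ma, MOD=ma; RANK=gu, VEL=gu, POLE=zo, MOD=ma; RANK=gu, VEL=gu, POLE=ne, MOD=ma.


cell RANK=ne, VEL=fe, POLE=ma, MOD=du:
underlying: tertu-gis-os-iv-or
1. f -> v, p -> b, t -> d / V _ V: no change
2. o -> e, u -> i / F C0 _: fires at position(s) 5, 9, 13: tertigisesiver
surface: tertigisesiver

cell RANK=gu, VEL=ol, POLE=ma, MOD=ma:
underlying: tertu-kf-t-og-or
1. f -> v, p -> b, t -> d / V _ V: no change
2. o -> e, u -> i / F C0 _: fires at position(s) 5: tertikftogor
surface: tertikftogor

cell RANK=gu, VEL=gu, POLE=zo, MOD=ma:
underlying: tertu-ko-t-og-ro
1. f -> v, p -> b, t -> d / V _ V: fires at position(s) 8: tertukodogro
2. o -> e, u -> i / F C0 _: fires at position(s) 5: tertikodogro
surface: tertikodogro

cell RANK=gu, VEL=gu, POLE=ne, MOD=ma:
underlying: tertu-ko-t-og-gim
1. f -> v, p -> b, t -> d / V _ V: fires at position(s) 8: tertukodoggim
2. o -> e, u -> i / F C0 _: fires at position(s) 5: tertikodoggim
surface: tertikodoggim


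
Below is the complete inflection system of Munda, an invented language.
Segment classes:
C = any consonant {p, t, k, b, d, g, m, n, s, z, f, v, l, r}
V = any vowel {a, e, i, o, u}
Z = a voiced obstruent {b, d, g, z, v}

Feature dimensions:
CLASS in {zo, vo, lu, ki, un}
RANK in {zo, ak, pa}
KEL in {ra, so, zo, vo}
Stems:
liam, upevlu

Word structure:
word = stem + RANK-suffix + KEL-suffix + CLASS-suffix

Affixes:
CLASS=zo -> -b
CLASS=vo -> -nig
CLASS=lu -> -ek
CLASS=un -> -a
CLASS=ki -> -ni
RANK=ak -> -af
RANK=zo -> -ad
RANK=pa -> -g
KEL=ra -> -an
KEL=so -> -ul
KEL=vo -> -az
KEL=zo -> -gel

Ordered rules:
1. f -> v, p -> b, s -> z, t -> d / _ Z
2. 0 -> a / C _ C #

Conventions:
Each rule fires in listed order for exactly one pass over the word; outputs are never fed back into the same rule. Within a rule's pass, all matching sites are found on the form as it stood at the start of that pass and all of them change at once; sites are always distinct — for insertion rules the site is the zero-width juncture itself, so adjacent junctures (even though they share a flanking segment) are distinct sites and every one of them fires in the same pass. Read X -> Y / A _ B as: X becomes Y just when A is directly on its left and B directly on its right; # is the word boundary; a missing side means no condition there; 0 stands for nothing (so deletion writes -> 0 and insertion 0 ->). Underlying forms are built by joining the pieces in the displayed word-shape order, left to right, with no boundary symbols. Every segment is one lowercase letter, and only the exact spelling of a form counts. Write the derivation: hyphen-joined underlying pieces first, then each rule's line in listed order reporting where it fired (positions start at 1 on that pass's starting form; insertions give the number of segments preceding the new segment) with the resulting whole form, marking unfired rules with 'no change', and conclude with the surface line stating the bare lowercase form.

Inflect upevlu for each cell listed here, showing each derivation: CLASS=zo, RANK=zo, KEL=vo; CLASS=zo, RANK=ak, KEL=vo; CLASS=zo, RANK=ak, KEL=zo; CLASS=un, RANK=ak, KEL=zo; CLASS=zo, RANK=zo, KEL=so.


cell CLASS=zo, RANK=zo, KEL=vo:
underlying: upevlu-ad-az-b
1. f -> v, p -> b, s -> z, t -> d / _ Z: no change
2. 0 -> a / C _ C #: inserts after position(s) 10: upevluadazab
surface: upevluadazab

cell CLASS=zo, RANK=ak, KEL=vo:
underlying: upevlu-af-az-b
1. f -> v, p -> b, s -> z, t -> d / _ Z: no change
2. 0 -> a / C _ C #: inserts after position(s) 10: upevluafazab
surface: upevluafazab

cell CLASS=zo, RANK=ak, KEL=zo:
underlying: upevlu-af-gel-b
1. f -> v, p -> b, s -> z, t -> d / _ Z: fires at position(s) 8: upevluavgelb
2. 0 -> a / C _ C #: inserts after position(s) 11: upevluavgelab
surface: upevluavgelab

cell CLASS=un, RANK=ak, KEL=zo:
underlying: upevlu-af-gel-a
1. f -> v, p -> b, s -> z, t -> d / _ Z: fires at position(s) 8: upevluavgela
2. 0 -> a / C _ C #: no change
surface: upevluavgela

cell CLASS=zo, RANK=zo, KEL=so:
underlying: upevlu-ad-ul-b
1. f -> v, p -> b, s -> z, t -> d / _ Z: no change
2. 0 -> a / C _ C #: inserts after position(s) 10: upevluadulab
surface: upevluadulab
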